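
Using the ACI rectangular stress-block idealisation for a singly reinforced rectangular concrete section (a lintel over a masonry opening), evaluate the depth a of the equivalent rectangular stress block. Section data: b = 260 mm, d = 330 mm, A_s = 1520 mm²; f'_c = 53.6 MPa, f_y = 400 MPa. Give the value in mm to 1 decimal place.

T = A_s f_y = 1520 × 400 = 608000 N = 608 kN.
Setting C = 0.85 f'_c a b equal to T: a = 608000/(0.85 × 53.6 × 260) = 51.3 mm.

a ≈ 51.3 mm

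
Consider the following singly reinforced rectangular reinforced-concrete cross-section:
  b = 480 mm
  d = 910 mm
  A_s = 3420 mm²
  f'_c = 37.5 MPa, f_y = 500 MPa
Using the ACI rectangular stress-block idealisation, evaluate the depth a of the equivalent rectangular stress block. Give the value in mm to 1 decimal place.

T = A_s f_y = 3420 × 500 = 1710000 N = 1710 kN.
Setting C = 0.85 f'_c a b equal to T: a = 1710000/(0.85 × 37.5 × 480) = 111.8 mm.

a ≈ 111.8 mm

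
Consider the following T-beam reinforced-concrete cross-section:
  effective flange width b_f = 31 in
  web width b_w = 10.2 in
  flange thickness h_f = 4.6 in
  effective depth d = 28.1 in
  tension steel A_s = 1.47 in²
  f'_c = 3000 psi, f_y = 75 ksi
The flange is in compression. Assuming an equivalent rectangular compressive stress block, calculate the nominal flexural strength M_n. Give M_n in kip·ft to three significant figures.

M_n ≈ 252 kip·ft

Tension: T = A_s f_y = 1.47 × 75 = 110.25 kips.
Try a within the flange: a = T/(0.85 f'_c b_f) = 110.25/(0.85 × 3 × 31) = 1.395 in.
Since a = 1.395 ≤ h_f = 4.6 in, the stress block lies entirely in the flange; analyse as a rectangular beam of width b_f.
M_n = T(d − a/2) = 110.25 × (28.1 − 0.6975) = 3021.1 kip·in.
M_n = 3021.1/12 = 251.76 kip·ft.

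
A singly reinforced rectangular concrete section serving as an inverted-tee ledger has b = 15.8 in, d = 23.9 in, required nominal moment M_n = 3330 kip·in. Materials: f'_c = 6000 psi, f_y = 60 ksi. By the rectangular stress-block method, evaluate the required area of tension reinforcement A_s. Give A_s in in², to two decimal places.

From M_n = 0.85 f'_c a b (d − a/2):
a = d − √(d² − 2M_n/(0.85 f'_c b)) = 23.9 − √(23.9² − 2 × 3330/(0.85 × 6 × 15.8)) = 1.797 in.
A_s = 0.85 f'_c a b / f_y = 0.85 × 6 × 1.797 × 15.8 / 60 = 2.413 in².

A_s ≈ 2.41 in²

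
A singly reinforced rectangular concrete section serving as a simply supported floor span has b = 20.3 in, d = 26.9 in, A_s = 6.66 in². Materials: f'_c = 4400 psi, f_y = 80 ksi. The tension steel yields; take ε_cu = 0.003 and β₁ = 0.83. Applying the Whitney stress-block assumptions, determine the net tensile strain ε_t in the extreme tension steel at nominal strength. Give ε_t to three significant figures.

ε_t ≈ 0.00654

a = A_s f_y/(0.85 f'_c b) = 7.018 in.
β₁ = 0.83, so c = a/β₁ = 7.018/0.83 = 8.455 in.
From the linear strain diagram with ε_cu = 0.003: ε_t = 0.003 (d − c)/c = 0.003 × (26.9 − 8.455)/8.455 = 0.00654.
Since ε_t ≥ 0.005, the section is tension-controlled.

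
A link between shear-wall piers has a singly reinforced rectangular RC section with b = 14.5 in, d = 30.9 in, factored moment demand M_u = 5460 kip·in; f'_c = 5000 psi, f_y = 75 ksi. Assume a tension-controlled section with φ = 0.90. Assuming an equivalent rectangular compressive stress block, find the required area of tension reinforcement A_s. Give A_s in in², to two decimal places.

M_n = M_u/φ = 5460/0.90 = 6066.67 kip·in.
From M_n = 0.85 f'_c a b (d − a/2):
a = d − √(d² − 2M_n/(0.85 f'_c b)) = 30.9 − √(30.9² − 2 × 6066.67/(0.85 × 5 × 14.5)) = 3.370 in.
A_s = 0.85 f'_c a b / f_y = 0.85 × 5 × 3.370 × 14.5 / 75 = 2.769 in².

A_s ≈ 2.77 in²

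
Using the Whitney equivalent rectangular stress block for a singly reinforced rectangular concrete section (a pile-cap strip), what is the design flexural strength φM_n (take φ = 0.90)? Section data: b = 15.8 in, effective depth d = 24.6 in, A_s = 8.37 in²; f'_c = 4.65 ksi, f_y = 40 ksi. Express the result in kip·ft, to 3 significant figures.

T = A_s f_y = 8.37 × 40 = 334.8 kips.
a = T/(0.85 f'_c b) = 334.8/(0.85 × 4.65 × 15.8) = 5.361 in.
M_n = T(d − a/2) = 334.8 × (24.6 − 2.6805) = 7338.6 kip·in = 7338.6/12 = 611.55 kip·ft.
φM_n = 0.90 × 611.55 = 550.40 kip·ft.

φM_n ≈ 550 kip·ft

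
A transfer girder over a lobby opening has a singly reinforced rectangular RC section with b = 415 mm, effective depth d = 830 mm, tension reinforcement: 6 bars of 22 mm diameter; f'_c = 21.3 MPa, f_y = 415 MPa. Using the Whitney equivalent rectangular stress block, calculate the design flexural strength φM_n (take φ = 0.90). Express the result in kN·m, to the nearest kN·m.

A_s = 6 × 380 = 2280 mm².
T = A_s f_y = 2280 × 415 = 946200 N = 946.2 kN.
From C = T: a = T/(0.85 f'_c b) = 946200/(0.85 × 21.3 × 415) = 125.93 mm.
M_n = T(d − a/2) = 946.2 kN × (830 − 62.965) mm = 725.77 kN·m.
φM_n = 0.90 × 725.77 = 653.19 kN·m.

φM_n ≈ 653 kN·m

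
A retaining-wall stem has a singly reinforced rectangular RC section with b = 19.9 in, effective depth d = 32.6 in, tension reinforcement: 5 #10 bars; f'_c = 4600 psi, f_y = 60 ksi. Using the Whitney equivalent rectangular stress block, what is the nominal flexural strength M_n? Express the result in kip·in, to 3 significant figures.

A_s = 5 × 1.27 = 6.35 in².
T = A_s f_y = 6.35 × 60 = 381 kips.
a = T/(0.85 f'_c b) = 381/(0.85 × 4.6 × 19.9) = 4.897 in.
M_n = T(d − a/2) = 381 × (32.6 − 2.4485) = 11487.7 kip·in.

M_n ≈ 11500 kip·in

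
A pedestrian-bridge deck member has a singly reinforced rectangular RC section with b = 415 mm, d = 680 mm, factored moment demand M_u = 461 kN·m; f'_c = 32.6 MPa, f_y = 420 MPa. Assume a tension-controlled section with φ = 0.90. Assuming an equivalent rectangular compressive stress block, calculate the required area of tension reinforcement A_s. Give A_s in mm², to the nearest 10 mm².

M_n = M_u/φ = 461/0.90 = 512.222 kN·m.
With M_n = 0.85 f'_c a b (d − a/2), solve the quadratic for a:
a = d − √(d² − 2M_n/(0.85 f'_c b)) = 680 − √(680² − 2 × 512.222×10⁶/(0.85 × 32.6 × 415)) = 69.00 mm.
A_s = 0.85 f'_c a b / f_y = 0.85 × 32.6 × 69.00 × 415 / 420 = 1889.2 mm².

A_s ≈ 1890 mm²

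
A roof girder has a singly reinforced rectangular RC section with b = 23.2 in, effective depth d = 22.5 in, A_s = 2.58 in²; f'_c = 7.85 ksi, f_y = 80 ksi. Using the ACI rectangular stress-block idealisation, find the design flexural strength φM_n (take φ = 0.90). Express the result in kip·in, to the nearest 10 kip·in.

T = A_s f_y = 2.58 × 80 = 206.4 kips.
a = T/(0.85 f'_c b) = 206.4/(0.85 × 7.85 × 23.2) = 1.333 in.
M_n = T(d − a/2) = 206.4 × (22.5 − 0.6665) = 4506.4 kip·in.
φM_n = 0.90 × 4506.4 = 4055.8 kip·in.

φM_n ≈ 4060 kip·in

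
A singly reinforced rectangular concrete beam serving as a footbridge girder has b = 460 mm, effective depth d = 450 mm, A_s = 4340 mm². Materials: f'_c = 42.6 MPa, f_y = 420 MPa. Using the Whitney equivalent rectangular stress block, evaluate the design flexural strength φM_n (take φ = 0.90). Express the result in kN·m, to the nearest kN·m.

T = A_s f_y = 4340 × 420 = 1822800 N = 1822.8 kN.
From C = T: a = T/(0.85 f'_c b) = 1822800/(0.85 × 42.6 × 460) = 109.43 mm.
M_n = T(d − a/2) = 1822.8 kN × (450 − 54.715) mm = 720.53 kN·m.
φM_n = 0.90 × 720.53 = 648.48 kN·m.

φM_n ≈ 648 kN·m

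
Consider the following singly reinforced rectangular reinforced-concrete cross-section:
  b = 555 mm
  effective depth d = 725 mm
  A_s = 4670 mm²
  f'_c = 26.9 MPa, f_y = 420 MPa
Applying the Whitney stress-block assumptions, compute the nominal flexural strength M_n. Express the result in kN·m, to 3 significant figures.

T = A_s f_y = 4670 × 420 = 1961400 N = 1961.4 kN.
From C = T: a = T/(0.85 f'_c b) = 1961400/(0.85 × 26.9 × 555) = 154.56 mm.
M_n = T(d − a/2) = 1961.4 kN × (725 − 77.28) mm = 1270.44 kN·m.

M_n ≈ 1270 kN·m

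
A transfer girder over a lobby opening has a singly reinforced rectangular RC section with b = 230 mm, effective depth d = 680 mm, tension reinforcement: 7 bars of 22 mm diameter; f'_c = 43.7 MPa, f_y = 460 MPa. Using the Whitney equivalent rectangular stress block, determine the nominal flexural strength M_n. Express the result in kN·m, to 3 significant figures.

M_n ≈ 744 kN·m

A_s = 7 × 380 = 2660 mm².
T = A_s f_y = 2660 × 460 = 1223600 N = 1223.6 kN.
From C = T: a = T/(0.85 f'_c b) = 1223600/(0.85 × 43.7 × 230) = 143.22 mm.
M_n = T(d − a/2) = 1223.6 kN × (680 − 71.61) mm = 744.43 kN·m.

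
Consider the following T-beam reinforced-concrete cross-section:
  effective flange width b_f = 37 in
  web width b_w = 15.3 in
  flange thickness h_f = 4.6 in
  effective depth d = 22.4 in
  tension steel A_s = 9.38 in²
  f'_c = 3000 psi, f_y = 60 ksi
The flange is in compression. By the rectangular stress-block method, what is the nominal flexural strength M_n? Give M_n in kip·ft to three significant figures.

M_n ≈ 900 kip·ft

Tension: T = A_s f_y = 9.38 × 60 = 562.8 kips.
Try a within the flange: a = T/(0.85 f'_c b_f) = 562.8/(0.85 × 3 × 37) = 5.965 in.
a = 5.965 > h_f = 4.6 in: the block extends into the web. Split into flange-overhang and web parts.
C_f = 0.85 f'_c (b_f − b_w) h_f = 0.85 × 3 × (37 − 15.3) × 4.6 = 254.5 kips.
Remaining web compression depth: a_w = (T − C_f)/(0.85 f'_c b_w) = (562.8 − 254.5)/(0.85 × 3 × 15.3) = 7.902 in.
M_n = C_f(d − h_f/2) + (T − C_f)(d − a_w/2) = 254.5 × (22.4 − 2.3) + 308.3 × (22.4 − 3.951) = 5115.5 + 5687.8 = 10803.3 kip·in.
M_n = 10803.3/12 = 900.28 kip·ft.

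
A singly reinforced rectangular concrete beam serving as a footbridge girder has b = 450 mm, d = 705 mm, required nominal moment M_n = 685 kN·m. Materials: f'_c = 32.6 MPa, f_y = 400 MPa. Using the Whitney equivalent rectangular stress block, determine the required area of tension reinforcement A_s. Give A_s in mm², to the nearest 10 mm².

With M_n = 0.85 f'_c a b (d − a/2), solve the quadratic for a:
a = d − √(d² − 2M_n/(0.85 f'_c b)) = 705 − √(705² − 2 × 685×10⁶/(0.85 × 32.6 × 450)) = 82.78 mm.
A_s = 0.85 f'_c a b / f_y = 0.85 × 32.6 × 82.78 × 450 / 400 = 2580.6 mm².

A_s ≈ 2580 mm²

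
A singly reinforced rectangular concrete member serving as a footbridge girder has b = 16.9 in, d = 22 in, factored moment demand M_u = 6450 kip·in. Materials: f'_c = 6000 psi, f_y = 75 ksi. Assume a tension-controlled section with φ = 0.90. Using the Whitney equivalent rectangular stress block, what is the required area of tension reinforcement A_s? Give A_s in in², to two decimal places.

A_s ≈ 4.80 in²

M_n = M_u/φ = 6450/0.90 = 7166.67 kip·in.
From M_n = 0.85 f'_c a b (d − a/2):
a = d − √(d² − 2M_n/(0.85 f'_c b)) = 22 − √(22² − 2 × 7166.67/(0.85 × 6 × 16.9)) = 4.176 in.
A_s = 0.85 f'_c a b / f_y = 0.85 × 6 × 4.176 × 16.9 / 75 = 4.799 in².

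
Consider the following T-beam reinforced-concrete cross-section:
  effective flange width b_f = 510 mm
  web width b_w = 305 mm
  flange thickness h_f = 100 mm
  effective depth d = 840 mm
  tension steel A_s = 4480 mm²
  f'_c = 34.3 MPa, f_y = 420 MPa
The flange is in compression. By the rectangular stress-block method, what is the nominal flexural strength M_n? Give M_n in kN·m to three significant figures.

Tension: T = A_s f_y = 4480 × 420 = 1881600 N.
Try a within the flange: a = T/(0.85 f'_c b_f) = 1881600/(0.85 × 34.3 × 510) = 126.54 mm.
a = 126.54 > h_f = 100 mm: the block extends into the web. Split into flange-overhang and web parts.
C_f = 0.85 f'_c (b_f − b_w) h_f = 0.85 × 34.3 × (510 − 305) × 100 = 597678 N.
Remaining web compression depth: a_w = (T − C_f)/(0.85 f'_c b_w) = (1881600 − 597678)/(0.85 × 34.3 × 305) = 144.39 mm.
M_n = C_f(d − h_f/2) + (T − C_f)(d − a_w/2) = 597678 × (840 − 50) + 1283922 × (840 − 72.195) = 472.17 + 985.80 = 1457.97 × 10⁶ N·mm.
M_n = 1457.97 kN·m.

M_n ≈ 1460 kN·m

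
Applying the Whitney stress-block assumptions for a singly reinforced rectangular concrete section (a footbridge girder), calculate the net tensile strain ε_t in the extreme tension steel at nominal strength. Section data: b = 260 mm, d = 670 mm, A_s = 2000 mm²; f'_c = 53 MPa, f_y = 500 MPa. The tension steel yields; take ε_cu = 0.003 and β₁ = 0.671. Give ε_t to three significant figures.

a = A_s f_y/(0.85 f'_c b) = 85.38 mm.
β₁ = 0.671, so c = a/β₁ = 85.38/0.671 = 127.24 mm.
From the linear strain diagram with ε_cu = 0.003: ε_t = 0.003 (d − c)/c = 0.003 × (670 − 127.24)/127.24 = 0.0128.
Since ε_t ≥ 0.005, the section is tension-controlled.

ε_t ≈ 0.0128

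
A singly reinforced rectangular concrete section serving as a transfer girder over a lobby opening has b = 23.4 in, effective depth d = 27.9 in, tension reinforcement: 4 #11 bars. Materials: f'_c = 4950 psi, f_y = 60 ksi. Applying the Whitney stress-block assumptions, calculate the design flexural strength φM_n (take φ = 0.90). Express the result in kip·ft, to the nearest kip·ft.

A_s = 4 × 1.56 = 6.24 in².
T = A_s f_y = 6.24 × 60 = 374.4 kips.
a = T/(0.85 f'_c b) = 374.4/(0.85 × 4.95 × 23.4) = 3.803 in.
M_n = T(d − a/2) = 374.4 × (27.9 − 1.9015) = 9733.8 kip·in = 9733.8/12 = 811.15 kip·ft.
φM_n = 0.90 × 811.15 = 730.04 kip·ft.

φM_n ≈ 730 kip·ft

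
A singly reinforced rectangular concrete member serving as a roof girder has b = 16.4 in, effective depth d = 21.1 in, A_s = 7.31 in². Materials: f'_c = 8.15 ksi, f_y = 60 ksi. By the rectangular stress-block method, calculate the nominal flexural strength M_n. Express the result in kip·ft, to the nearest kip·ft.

M_n ≈ 701 kip·ft

T = A_s f_y = 7.31 × 60 = 438.6 kips.
a = T/(0.85 f'_c b) = 438.6/(0.85 × 8.15 × 16.4) = 3.861 in.
M_n = T(d − a/2) = 438.6 × (21.1 − 1.9305) = 8407.7 kip·in = 8407.7/12 = 700.64 kip·ft.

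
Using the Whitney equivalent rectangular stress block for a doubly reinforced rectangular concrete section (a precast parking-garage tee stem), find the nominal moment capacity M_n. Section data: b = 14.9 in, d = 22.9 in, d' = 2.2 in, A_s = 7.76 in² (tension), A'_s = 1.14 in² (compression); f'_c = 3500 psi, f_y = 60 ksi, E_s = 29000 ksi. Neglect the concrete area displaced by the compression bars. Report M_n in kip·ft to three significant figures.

M_n ≈ 728 kip·ft

Assume both steels yield.
a = (A_s − A'_s) f_y/(0.85 f'_c b) = (7.76 − 1.14) × 60/(0.85 × 3.5 × 14.9) = 8.961 in.
c = a/β₁ = 8.961/0.85 = 10.542 in; ε'_s = 0.003(c − d')/c = 0.0024 ≥ ε_y = 0.0021, so the compression steel yields.
M_n = (A_s − A'_s) f_y (d − a/2) + A'_s f_y (d − d') = 397.2 × (22.9 − 4.4805) + 68.4 × (22.9 − 2.2) = 7316.2 + 1415.9 = 8732.1 kip·in = 8732.1/12 = 727.68 kip·ft.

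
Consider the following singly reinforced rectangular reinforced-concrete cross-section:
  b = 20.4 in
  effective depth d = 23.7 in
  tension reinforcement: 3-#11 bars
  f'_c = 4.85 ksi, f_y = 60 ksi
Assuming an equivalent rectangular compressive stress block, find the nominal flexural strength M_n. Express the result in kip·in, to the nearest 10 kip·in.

M_n ≈ 6190 kip·in

A_s = 3 × 1.56 = 4.68 in².
T = A_s f_y = 4.68 × 60 = 280.8 kips.
a = T/(0.85 f'_c b) = 280.8/(0.85 × 4.85 × 20.4) = 3.339 in.
M_n = T(d − a/2) = 280.8 × (23.7 − 1.6695) = 6186.2 kip·in.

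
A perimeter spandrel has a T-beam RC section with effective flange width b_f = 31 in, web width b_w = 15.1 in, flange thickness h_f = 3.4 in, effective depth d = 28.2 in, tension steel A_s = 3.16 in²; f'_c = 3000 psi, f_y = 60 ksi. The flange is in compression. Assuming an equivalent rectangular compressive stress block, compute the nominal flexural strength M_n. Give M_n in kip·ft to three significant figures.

Tension: T = A_s f_y = 3.16 × 60 = 189.6 kips.
Try a within the flange: a = T/(0.85 f'_c b_f) = 189.6/(0.85 × 3 × 31) = 2.398 in.
Since a = 2.398 ≤ h_f = 3.4 in, the stress block lies entirely in the flange; analyse as a rectangular beam of width b_f.
M_n = T(d − a/2) = 189.6 × (28.2 − 1.199) = 5119.4 kip·in.
M_n = 5119.4/12 = 426.62 kip·ft.

M_n ≈ 427 kip·ft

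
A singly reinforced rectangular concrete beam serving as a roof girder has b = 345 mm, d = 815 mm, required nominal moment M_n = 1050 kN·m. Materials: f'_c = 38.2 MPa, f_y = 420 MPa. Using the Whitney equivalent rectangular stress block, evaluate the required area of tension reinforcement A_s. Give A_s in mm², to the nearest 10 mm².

A_s ≈ 3320 mm²

With M_n = 0.85 f'_c a b (d − a/2), solve the quadratic for a:
a = d − √(d² − 2M_n/(0.85 f'_c b)) = 815 − √(815² − 2 × 1050×10⁶/(0.85 × 38.2 × 345)) = 124.52 mm.
A_s = 0.85 f'_c a b / f_y = 0.85 × 38.2 × 124.52 × 345 / 420 = 3321.2 mm².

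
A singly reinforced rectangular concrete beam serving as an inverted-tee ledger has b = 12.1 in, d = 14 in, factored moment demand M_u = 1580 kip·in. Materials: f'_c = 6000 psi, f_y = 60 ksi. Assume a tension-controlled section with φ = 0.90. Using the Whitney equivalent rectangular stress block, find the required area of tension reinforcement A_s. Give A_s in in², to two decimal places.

M_n = M_u/φ = 1580/0.90 = 1755.56 kip·in.
From M_n = 0.85 f'_c a b (d − a/2):
a = d − √(d² − 2M_n/(0.85 f'_c b)) = 14 − √(14² − 2 × 1755.56/(0.85 × 6 × 12.1)) = 2.206 in.
A_s = 0.85 f'_c a b / f_y = 0.85 × 6 × 2.206 × 12.1 / 60 = 2.269 in².

A_s ≈ 2.27 in²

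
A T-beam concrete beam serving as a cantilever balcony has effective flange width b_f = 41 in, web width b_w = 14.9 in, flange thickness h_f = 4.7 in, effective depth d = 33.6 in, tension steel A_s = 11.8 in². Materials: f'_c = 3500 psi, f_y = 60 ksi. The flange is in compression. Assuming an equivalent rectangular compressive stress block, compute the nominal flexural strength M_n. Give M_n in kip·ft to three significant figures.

M_n ≈ 1800 kip·ft

Tension: T = A_s f_y = 11.8 × 60 = 708 kips.
Try a within the flange: a = T/(0.85 f'_c b_f) = 708/(0.85 × 3.5 × 41) = 5.804 in.
a = 5.804 > h_f = 4.7 in: the block extends into the web. Split into flange-overhang and web parts.
C_f = 0.85 f'_c (b_f − b_w) h_f = 0.85 × 3.5 × (41 − 14.9) × 4.7 = 364.9 kips.
Remaining web compression depth: a_w = (T − C_f)/(0.85 f'_c b_w) = (708 − 364.9)/(0.85 × 3.5 × 14.9) = 7.740 in.
M_n = C_f(d − h_f/2) + (T − C_f)(d − a_w/2) = 364.9 × (33.6 − 2.35) + 343.1 × (33.6 − 3.87) = 11403.1 + 10200.4 = 21603.5 kip·in.
M_n = 21603.5/12 = 1800.29 kip·ft.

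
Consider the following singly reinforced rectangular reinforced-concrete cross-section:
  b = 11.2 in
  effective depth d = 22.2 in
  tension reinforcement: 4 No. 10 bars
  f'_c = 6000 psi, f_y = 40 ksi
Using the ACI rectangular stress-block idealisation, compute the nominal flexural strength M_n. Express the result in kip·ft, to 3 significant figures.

A_s = 4 × 1.27 = 5.08 in².
T = A_s f_y = 5.08 × 40 = 203.2 kips.
a = T/(0.85 f'_c b) = 203.2/(0.85 × 6 × 11.2) = 3.557 in.
M_n = T(d − a/2) = 203.2 × (22.2 − 1.7785) = 4149.6 kip·in = 4149.6/12 = 345.80 kip·ft.

M_n ≈ 346 kip·ft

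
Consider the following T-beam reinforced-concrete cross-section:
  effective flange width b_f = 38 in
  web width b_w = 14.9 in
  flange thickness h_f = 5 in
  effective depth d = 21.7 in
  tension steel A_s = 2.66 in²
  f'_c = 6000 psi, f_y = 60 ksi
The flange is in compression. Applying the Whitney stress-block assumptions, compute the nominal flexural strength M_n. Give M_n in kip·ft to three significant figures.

M_n ≈ 283 kip·ft

Tension: T = A_s f_y = 2.66 × 60 = 159.6 kips.
Try a within the flange: a = T/(0.85 f'_c b_f) = 159.6/(0.85 × 6 × 38) = 0.824 in.
Since a = 0.824 ≤ h_f = 5 in, the stress block lies entirely in the flange; analyse as a rectangular beam of width b_f.
M_n = T(d − a/2) = 159.6 × (21.7 − 0.412) = 3397.6 kip·in.
M_n = 3397.6/12 = 283.13 kip·ft.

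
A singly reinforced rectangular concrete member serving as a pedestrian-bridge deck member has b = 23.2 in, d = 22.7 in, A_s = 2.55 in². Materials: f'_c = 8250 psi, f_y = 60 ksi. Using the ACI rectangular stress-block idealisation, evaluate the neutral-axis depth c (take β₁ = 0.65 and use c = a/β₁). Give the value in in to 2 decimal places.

T = A_s f_y = 2.55 × 60 = 153 kips.
a = T/(0.85 f'_c b) = 153/(0.85 × 8.25 × 23.2) = 0.9404 in.
With β₁ = 0.65, c = a/β₁ = 0.9404/0.65 = 1.45 in.

c ≈ 1.45 in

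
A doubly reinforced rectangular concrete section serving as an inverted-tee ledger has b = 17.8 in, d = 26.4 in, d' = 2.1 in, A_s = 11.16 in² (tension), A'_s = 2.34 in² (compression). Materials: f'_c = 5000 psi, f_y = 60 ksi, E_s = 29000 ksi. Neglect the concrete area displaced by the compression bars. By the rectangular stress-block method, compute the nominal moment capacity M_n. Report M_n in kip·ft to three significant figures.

Assume both steels yield.
a = (A_s − A'_s) f_y/(0.85 f'_c b) = (11.16 − 2.34) × 60/(0.85 × 5 × 17.8) = 6.995 in.
c = a/β₁ = 6.995/0.8 = 8.744 in; ε'_s = 0.003(c − d')/c = 0.0023 ≥ ε_y = 0.0021, so the compression steel yields.
M_n = (A_s − A'_s) f_y (d − a/2) + A'_s f_y (d − d') = 529.2 × (26.4 − 3.4975) + 140.4 × (26.4 − 2.1) = 12120.0 + 3411.7 = 15531.7 kip·in = 15531.7/12 = 1294.31 kip·ft.

M_n ≈ 1290 kip·ft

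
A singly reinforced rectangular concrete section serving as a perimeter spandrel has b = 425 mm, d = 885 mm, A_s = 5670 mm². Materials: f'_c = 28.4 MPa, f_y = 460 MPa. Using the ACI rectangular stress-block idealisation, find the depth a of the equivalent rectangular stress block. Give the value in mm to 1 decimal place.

a ≈ 254.2 mm

T = A_s f_y = 5670 × 460 = 2608200 N = 2608.2 kN.
Setting C = 0.85 f'_c a b equal to T: a = 2608200/(0.85 × 28.4 × 425) = 254.2 mm.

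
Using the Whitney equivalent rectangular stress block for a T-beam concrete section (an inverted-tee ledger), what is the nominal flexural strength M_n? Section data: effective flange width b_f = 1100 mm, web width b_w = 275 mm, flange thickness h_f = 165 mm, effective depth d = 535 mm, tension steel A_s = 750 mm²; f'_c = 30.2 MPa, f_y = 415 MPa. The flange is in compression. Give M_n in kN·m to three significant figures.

Tension: T = A_s f_y = 750 × 415 = 311250 N.
Try a within the flange: a = T/(0.85 f'_c b_f) = 311250/(0.85 × 30.2 × 1100) = 11.02 mm.
Since a = 11.02 ≤ h_f = 165 mm, the stress block lies entirely in the flange; analyse as a rectangular beam of width b_f.
M_n = T(d − a/2) = 311250 × (535 − 5.51) = 164.80 × 10⁶ N·mm.
M_n = 164.80 kN·m.

M_n ≈ 165 kN·m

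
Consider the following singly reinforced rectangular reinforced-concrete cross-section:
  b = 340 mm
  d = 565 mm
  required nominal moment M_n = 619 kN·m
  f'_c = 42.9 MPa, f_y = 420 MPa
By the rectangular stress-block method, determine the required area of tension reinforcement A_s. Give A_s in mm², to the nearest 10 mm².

With M_n = 0.85 f'_c a b (d − a/2), solve the quadratic for a:
a = d − √(d² − 2M_n/(0.85 f'_c b)) = 565 − √(565² − 2 × 619×10⁶/(0.85 × 42.9 × 340)) = 96.63 mm.
A_s = 0.85 f'_c a b / f_y = 0.85 × 42.9 × 96.63 × 340 / 420 = 2852.4 mm².

A_s ≈ 2850 mm²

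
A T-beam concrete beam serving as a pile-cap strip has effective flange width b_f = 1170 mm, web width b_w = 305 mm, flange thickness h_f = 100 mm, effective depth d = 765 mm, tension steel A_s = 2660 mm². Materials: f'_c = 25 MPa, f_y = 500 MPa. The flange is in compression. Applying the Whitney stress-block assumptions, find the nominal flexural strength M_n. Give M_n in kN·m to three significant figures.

M_n ≈ 982 kN·m

Tension: T = A_s f_y = 2660 × 500 = 1330000 N.
Try a within the flange: a = T/(0.85 f'_c b_f) = 1330000/(0.85 × 25 × 1170) = 53.49 mm.
Since a = 53.49 ≤ h_f = 100 mm, the stress block lies entirely in the flange; analyse as a rectangular beam of width b_f.
M_n = T(d − a/2) = 1330000 × (765 − 26.745) = 981.88 × 10⁶ N·mm.
M_n = 981.88 kN·m.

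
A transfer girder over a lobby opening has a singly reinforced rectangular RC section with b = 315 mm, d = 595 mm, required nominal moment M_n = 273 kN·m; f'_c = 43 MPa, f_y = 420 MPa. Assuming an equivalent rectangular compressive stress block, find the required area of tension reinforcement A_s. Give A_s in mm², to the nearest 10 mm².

A_s ≈ 1130 mm²

With M_n = 0.85 f'_c a b (d − a/2), solve the quadratic for a:
a = d − √(d² − 2M_n/(0.85 f'_c b)) = 595 − √(595² − 2 × 273×10⁶/(0.85 × 43 × 315)) = 41.28 mm.
A_s = 0.85 f'_c a b / f_y = 0.85 × 43 × 41.28 × 315 / 420 = 1131.6 mm².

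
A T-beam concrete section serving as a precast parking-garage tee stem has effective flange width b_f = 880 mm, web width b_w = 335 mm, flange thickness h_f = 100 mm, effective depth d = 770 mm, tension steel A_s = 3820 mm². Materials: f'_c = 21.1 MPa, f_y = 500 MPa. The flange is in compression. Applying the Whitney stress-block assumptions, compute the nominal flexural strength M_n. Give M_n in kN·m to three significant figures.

M_n ≈ 1350 kN·m

Tension: T = A_s f_y = 3820 × 500 = 1910000 N.
Try a within the flange: a = T/(0.85 f'_c b_f) = 1910000/(0.85 × 21.1 × 880) = 121.02 mm.
a = 121.02 > h_f = 100 mm: the block extends into the web. Split into flange-overhang and web parts.
C_f = 0.85 f'_c (b_f − b_w) h_f = 0.85 × 21.1 × (880 − 335) × 100 = 977458 N.
Remaining web compression depth: a_w = (T − C_f)/(0.85 f'_c b_w) = (1910000 − 977458)/(0.85 × 21.1 × 335) = 155.21 mm.
M_n = C_f(d − h_f/2) + (T − C_f)(d − a_w/2) = 977458 × (770 − 50) + 932542 × (770 − 77.605) = 703.77 + 645.69 = 1349.46 × 10⁶ N·mm.
M_n = 1349.46 kN·m.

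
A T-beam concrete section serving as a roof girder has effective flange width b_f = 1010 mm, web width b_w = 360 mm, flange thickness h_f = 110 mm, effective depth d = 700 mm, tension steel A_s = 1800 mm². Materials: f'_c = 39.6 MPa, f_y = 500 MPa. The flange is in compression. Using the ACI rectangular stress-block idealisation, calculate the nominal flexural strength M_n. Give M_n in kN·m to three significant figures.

Tension: T = A_s f_y = 1800 × 500 = 900000 N.
Try a within the flange: a = T/(0.85 f'_c b_f) = 900000/(0.85 × 39.6 × 1010) = 26.47 mm.
Since a = 26.47 ≤ h_f = 110 mm, the stress block lies entirely in the flange; analyse as a rectangular beam of width b_f.
M_n = T(d − a/2) = 900000 × (700 − 13.235) = 618.09 × 10⁶ N·mm.
M_n = 618.09 kN·m.

M_n ≈ 618 kN·m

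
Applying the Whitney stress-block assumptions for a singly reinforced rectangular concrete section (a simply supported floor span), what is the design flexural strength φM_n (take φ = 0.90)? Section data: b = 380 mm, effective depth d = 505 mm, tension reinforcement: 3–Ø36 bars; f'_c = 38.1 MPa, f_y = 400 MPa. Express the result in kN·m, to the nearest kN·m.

φM_n ≈ 501 kN·m

A_s = 3 × 1018 = 3054 mm².
T = A_s f_y = 3054 × 400 = 1221600 N = 1221.6 kN.
From C = T: a = T/(0.85 f'_c b) = 1221600/(0.85 × 38.1 × 380) = 99.27 mm.
M_n = T(d − a/2) = 1221.6 kN × (505 − 49.635) mm = 556.27 kN·m.
φM_n = 0.90 × 556.27 = 500.64 kN·m.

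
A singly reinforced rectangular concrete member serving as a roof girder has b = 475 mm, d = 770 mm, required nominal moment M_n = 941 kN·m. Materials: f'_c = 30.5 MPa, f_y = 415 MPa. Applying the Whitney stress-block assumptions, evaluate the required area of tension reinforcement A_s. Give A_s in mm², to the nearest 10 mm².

A_s ≈ 3160 mm²

With M_n = 0.85 f'_c a b (d − a/2), solve the quadratic for a:
a = d − √(d² − 2M_n/(0.85 f'_c b)) = 770 − √(770² − 2 × 941×10⁶/(0.85 × 30.5 × 475)) = 106.62 mm.
A_s = 0.85 f'_c a b / f_y = 0.85 × 30.5 × 106.62 × 475 / 415 = 3163.8 mm².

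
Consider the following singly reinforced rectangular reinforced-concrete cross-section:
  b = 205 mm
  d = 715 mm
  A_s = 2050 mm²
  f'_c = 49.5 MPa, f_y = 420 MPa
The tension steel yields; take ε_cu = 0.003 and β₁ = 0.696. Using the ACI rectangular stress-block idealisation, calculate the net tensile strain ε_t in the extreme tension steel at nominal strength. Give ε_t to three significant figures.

a = A_s f_y/(0.85 f'_c b) = 99.82 mm.
β₁ = 0.696, so c = a/β₁ = 99.82/0.696 = 143.42 mm.
From the linear strain diagram with ε_cu = 0.003: ε_t = 0.003 (d − c)/c = 0.003 × (715 − 143.42)/143.42 = 0.0120.
Since ε_t ≥ 0.005, the section is tension-controlled.

ε_t ≈ 0.0120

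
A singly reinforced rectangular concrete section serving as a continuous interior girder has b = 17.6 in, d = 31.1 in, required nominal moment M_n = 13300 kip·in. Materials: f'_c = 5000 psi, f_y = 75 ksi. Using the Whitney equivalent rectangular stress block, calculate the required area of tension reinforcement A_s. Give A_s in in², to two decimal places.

From M_n = 0.85 f'_c a b (d − a/2):
a = d − √(d² − 2M_n/(0.85 f'_c b)) = 31.1 − √(31.1² − 2 × 13300/(0.85 × 5 × 17.6)) = 6.370 in.
A_s = 0.85 f'_c a b / f_y = 0.85 × 5 × 6.370 × 17.6 / 75 = 6.353 in².

A_s ≈ 6.35 in²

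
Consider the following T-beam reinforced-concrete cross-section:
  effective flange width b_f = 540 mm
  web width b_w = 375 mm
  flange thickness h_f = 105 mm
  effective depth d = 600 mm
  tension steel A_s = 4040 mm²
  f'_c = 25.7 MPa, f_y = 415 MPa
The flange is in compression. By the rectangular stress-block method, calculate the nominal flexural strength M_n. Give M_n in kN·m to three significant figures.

M_n ≈ 883 kN·m

Tension: T = A_s f_y = 4040 × 415 = 1676600 N.
Try a within the flange: a = T/(0.85 f'_c b_f) = 1676600/(0.85 × 25.7 × 540) = 142.13 mm.
a = 142.13 > h_f = 105 mm: the block extends into the web. Split into flange-overhang and web parts.
C_f = 0.85 f'_c (b_f − b_w) h_f = 0.85 × 25.7 × (540 − 375) × 105 = 378465 N.
Remaining web compression depth: a_w = (T − C_f)/(0.85 f'_c b_w) = (1676600 − 378465)/(0.85 × 25.7 × 375) = 158.47 mm.
M_n = C_f(d − h_f/2) + (T − C_f)(d − a_w/2) = 378465 × (600 − 52.5) + 1298135 × (600 − 79.235) = 207.21 + 676.02 = 883.23 × 10⁶ N·mm.
M_n = 883.23 kN·m.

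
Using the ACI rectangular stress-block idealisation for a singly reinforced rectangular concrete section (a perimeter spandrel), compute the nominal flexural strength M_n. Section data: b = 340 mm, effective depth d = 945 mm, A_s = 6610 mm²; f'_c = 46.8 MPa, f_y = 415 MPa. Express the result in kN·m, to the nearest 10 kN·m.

M_n ≈ 2310 kN·m

T = A_s f_y = 6610 × 415 = 2743150 N = 2743.15 kN.
From C = T: a = T/(0.85 f'_c b) = 2743150/(0.85 × 46.8 × 340) = 202.82 mm.
M_n = T(d − a/2) = 2743.15 kN × (945 − 101.41) mm = 2314.09 kN·m.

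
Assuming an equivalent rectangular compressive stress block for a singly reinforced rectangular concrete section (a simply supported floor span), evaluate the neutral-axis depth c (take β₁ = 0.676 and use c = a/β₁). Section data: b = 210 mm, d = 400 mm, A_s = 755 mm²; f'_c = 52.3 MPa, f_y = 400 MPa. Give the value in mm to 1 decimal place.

T = A_s f_y = 755 × 400 = 302000 N = 302 kN.
Setting C = 0.85 f'_c a b equal to T: a = 302000/(0.85 × 52.3 × 210) = 32.349 mm.
With β₁ = 0.676, c = a/β₁ = 32.349/0.676 = 47.9 mm.

c ≈ 47.9 mm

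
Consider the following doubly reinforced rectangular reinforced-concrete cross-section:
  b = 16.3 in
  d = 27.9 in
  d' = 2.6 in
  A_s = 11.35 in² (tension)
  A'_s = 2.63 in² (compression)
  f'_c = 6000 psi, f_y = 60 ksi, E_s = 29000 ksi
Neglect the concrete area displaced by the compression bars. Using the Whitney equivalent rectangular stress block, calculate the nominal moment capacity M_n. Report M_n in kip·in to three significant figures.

Assume both steels yield.
a = (A_s − A'_s) f_y/(0.85 f'_c b) = (11.35 − 2.63) × 60/(0.85 × 6 × 16.3) = 6.294 in.
c = a/β₁ = 6.294/0.75 = 8.392 in; ε'_s = 0.003(c − d')/c = 0.0021 ≥ ε_y = 0.0021, so the compression steel yields.
M_n = (A_s − A'_s) f_y (d − a/2) + A'_s f_y (d − d') = 523.2 × (27.9 − 3.147) + 157.8 × (27.9 − 2.6) = 12950.8 + 3992.3 = 16943.1 kip·in.

M_n ≈ 16900 kip·in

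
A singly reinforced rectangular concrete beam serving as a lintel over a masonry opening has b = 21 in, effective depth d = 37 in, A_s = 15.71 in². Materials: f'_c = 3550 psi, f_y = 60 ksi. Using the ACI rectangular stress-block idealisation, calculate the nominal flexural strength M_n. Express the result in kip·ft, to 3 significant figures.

T = A_s f_y = 15.71 × 60 = 942.6 kips.
a = T/(0.85 f'_c b) = 942.6/(0.85 × 3.55 × 21) = 14.875 in.
M_n = T(d − a/2) = 942.6 × (37 − 7.4375) = 27865.6 kip·in = 27865.6/12 = 2322.13 kip·ft.

M_n ≈ 2320 kip·ft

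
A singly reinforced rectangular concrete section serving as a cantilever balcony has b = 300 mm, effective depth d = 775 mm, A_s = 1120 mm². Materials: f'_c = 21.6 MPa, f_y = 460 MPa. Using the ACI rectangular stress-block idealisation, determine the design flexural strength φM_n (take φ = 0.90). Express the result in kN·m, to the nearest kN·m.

φM_n ≈ 338 kN·m

T = A_s f_y = 1120 × 460 = 515200 N = 515.2 kN.
From C = T: a = T/(0.85 f'_c b) = 515200/(0.85 × 21.6 × 300) = 93.54 mm.
M_n = T(d − a/2) = 515.2 kN × (775 − 46.77) mm = 375.18 kN·m.
φM_n = 0.90 × 375.18 = 337.66 kN·m.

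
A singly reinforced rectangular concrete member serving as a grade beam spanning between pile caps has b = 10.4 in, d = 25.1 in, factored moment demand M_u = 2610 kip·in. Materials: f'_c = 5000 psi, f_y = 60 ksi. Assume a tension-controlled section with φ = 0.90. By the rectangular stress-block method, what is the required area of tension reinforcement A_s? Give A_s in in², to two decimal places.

M_n = M_u/φ = 2610/0.90 = 2900 kip·in.
From M_n = 0.85 f'_c a b (d − a/2):
a = d − √(d² − 2M_n/(0.85 f'_c b)) = 25.1 − √(25.1² − 2 × 2900/(0.85 × 5 × 10.4)) = 2.766 in.
A_s = 0.85 f'_c a b / f_y = 0.85 × 5 × 2.766 × 10.4 / 60 = 2.038 in².

A_s ≈ 2.04 in²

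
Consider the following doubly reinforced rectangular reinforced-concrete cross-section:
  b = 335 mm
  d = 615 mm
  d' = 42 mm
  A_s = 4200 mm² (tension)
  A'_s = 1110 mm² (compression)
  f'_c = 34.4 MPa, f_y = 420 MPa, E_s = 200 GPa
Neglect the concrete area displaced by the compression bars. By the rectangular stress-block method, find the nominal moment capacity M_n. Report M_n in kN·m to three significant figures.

M_n ≈ 979 kN·m

Assume both tension and compression steel yield.
Net tension couple steel: A_s − A'_s = 3090 mm².
a = (A_s − A'_s) f_y / (0.85 f'_c b) = 1297800/(0.85 × 34.4 × 335) = 132.49 mm.
c = a/β₁ = 132.49/0.804 = 164.79 mm; ε'_s = 0.003(c − d')/c = 0.0022 ≥ f_y/E_s = 0.0021, so compression steel does yield.
M_n = (A_s − A'_s) f_y (d − a/2) + A'_s f_y (d − d') = [1297800 × (615 − 66.245) + 466200 × (615 − 42)] × 10⁻⁶ = 712.17 + 267.13 = 979.30 kN·m.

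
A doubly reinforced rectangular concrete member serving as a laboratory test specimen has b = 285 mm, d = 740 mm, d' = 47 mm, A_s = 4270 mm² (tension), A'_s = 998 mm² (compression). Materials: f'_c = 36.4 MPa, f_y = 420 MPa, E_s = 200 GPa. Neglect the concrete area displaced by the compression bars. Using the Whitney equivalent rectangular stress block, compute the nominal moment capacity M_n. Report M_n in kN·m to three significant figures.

Assume both tension and compression steel yield.
Net tension couple steel: A_s − A'_s = 3272 mm².
a = (A_s − A'_s) f_y / (0.85 f'_c b) = 1374240/(0.85 × 36.4 × 285) = 155.85 mm.
c = a/β₁ = 155.85/0.79 = 197.28 mm; ε'_s = 0.003(c − d')/c = 0.0023 ≥ f_y/E_s = 0.0021, so compression steel does yield.
M_n = (A_s − A'_s) f_y (d − a/2) + A'_s f_y (d − d') = [1374240 × (740 − 77.925) + 419160 × (740 − 47)] × 10⁻⁶ = 909.85 + 290.48 = 1200.33 kN·m.

M_n ≈ 1200 kN·m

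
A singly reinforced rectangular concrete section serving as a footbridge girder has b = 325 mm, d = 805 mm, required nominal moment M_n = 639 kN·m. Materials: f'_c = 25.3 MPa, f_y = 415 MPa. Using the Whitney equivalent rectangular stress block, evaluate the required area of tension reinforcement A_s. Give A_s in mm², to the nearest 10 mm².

A_s ≈ 2070 mm²

With M_n = 0.85 f'_c a b (d − a/2), solve the quadratic for a:
a = d − √(d² − 2M_n/(0.85 f'_c b)) = 805 − √(805² − 2 × 639×10⁶/(0.85 × 25.3 × 325)) = 122.97 mm.
A_s = 0.85 f'_c a b / f_y = 0.85 × 25.3 × 122.97 × 325 / 415 = 2071.0 mm².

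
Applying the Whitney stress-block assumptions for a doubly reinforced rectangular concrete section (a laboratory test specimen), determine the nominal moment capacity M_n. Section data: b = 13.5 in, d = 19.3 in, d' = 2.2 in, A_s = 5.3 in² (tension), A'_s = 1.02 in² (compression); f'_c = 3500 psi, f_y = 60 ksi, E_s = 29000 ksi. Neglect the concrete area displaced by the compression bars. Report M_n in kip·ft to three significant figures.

Assume both steels yield.
a = (A_s − A'_s) f_y/(0.85 f'_c b) = (5.3 − 1.02) × 60/(0.85 × 3.5 × 13.5) = 6.394 in.
c = a/β₁ = 6.394/0.85 = 7.522 in; ε'_s = 0.003(c − d')/c = 0.0021 ≥ ε_y = 0.0021, so the compression steel yields.
M_n = (A_s − A'_s) f_y (d − a/2) + A'_s f_y (d − d') = 256.8 × (19.3 − 3.197) + 61.2 × (19.3 − 2.2) = 4135.3 + 1046.5 = 5181.8 kip·in = 5181.8/12 = 431.82 kip·ft.

M_n ≈ 432 kip·ft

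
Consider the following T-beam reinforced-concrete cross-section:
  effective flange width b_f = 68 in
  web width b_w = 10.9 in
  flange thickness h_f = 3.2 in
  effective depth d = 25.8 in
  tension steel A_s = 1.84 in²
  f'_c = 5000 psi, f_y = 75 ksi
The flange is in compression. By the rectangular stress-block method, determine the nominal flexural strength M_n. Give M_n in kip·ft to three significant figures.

Tension: T = A_s f_y = 1.84 × 75 = 138 kips.
Try a within the flange: a = T/(0.85 f'_c b_f) = 138/(0.85 × 5 × 68) = 0.478 in.
Since a = 0.478 ≤ h_f = 3.2 in, the stress block lies entirely in the flange; analyse as a rectangular beam of width b_f.
M_n = T(d − a/2) = 138 × (25.8 − 0.239) = 3527.4 kip·in.
M_n = 3527.4/12 = 293.95 kip·ft.

M_n ≈ 294 kip·ft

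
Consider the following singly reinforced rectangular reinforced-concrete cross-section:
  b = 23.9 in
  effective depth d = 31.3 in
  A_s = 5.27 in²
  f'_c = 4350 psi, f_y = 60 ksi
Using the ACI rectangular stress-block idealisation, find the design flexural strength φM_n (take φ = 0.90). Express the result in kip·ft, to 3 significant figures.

φM_n ≈ 700 kip·ft

T = A_s f_y = 5.27 × 60 = 316.2 kips.
a = T/(0.85 f'_c b) = 316.2/(0.85 × 4.35 × 23.9) = 3.578 in.
M_n = T(d − a/2) = 316.2 × (31.3 − 1.789) = 9331.4 kip·in = 9331.4/12 = 777.62 kip·ft.
φM_n = 0.90 × 777.62 = 699.86 kip·ft.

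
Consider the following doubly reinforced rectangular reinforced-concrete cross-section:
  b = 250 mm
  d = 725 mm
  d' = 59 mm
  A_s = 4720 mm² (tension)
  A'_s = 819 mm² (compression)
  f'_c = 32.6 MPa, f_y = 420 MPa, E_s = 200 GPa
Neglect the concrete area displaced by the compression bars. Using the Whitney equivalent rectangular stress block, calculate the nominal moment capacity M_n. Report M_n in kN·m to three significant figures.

M_n ≈ 1220 kN·m

Assume both tension and compression steel yield.
Net tension couple steel: A_s − A'_s = 3901 mm².
a = (A_s − A'_s) f_y / (0.85 f'_c b) = 1638420/(0.85 × 32.6 × 250) = 236.51 mm.
c = a/β₁ = 236.51/0.817 = 289.49 mm; ε'_s = 0.003(c − d')/c = 0.0024 ≥ f_y/E_s = 0.0021, so compression steel does yield.
M_n = (A_s − A'_s) f_y (d − a/2) + A'_s f_y (d − d') = [1638420 × (725 − 118.255) + 343980 × (725 − 59)] × 10⁻⁶ = 994.10 + 229.09 = 1223.19 kN·m.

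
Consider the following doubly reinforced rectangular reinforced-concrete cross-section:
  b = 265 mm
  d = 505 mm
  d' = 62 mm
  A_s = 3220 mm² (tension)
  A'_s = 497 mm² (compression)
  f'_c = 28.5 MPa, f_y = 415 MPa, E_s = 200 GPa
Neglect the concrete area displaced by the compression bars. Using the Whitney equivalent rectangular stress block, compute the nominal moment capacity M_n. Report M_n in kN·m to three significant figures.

M_n ≈ 563 kN·m

Assume both tension and compression steel yield.
Net tension couple steel: A_s − A'_s = 2723 mm².
a = (A_s − A'_s) f_y / (0.85 f'_c b) = 1130045/(0.85 × 28.5 × 265) = 176.03 mm.
c = a/β₁ = 176.03/0.846 = 208.07 mm; ε'_s = 0.003(c − d')/c = 0.0021 ≥ f_y/E_s = 0.0021, so compression steel does yield.
M_n = (A_s − A'_s) f_y (d − a/2) + A'_s f_y (d − d') = [1130045 × (505 − 88.015) + 206255 × (505 − 62)] × 10⁻⁶ = 471.21 + 91.37 = 562.58 kN·m.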